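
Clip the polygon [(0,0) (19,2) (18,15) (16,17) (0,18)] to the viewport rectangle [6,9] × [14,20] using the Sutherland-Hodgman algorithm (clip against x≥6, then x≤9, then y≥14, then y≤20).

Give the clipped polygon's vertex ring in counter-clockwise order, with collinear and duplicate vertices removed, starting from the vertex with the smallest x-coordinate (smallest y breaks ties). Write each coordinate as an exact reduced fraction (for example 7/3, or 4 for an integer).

Clipped polygon: [(6,14) (9,14) (9,279/16) (6,141/8)]

1. After x ≥ 6: [(6,12/19) (19,2) (18,15) (16,17) (6,141/8)]
2. After x ≤ 9: [(6,12/19) (9,18/19) (9,279/16) (6,141/8)]
3. After y ≥ 14: [(6,14) (9,14) (9,279/16) (6,141/8)]
4. After y ≤ 20: [(6,14) (9,14) (9,279/16) (6,141/8)]
5. Canonical ring: [(6,14) (9,14) (9,279/16) (6,141/8)]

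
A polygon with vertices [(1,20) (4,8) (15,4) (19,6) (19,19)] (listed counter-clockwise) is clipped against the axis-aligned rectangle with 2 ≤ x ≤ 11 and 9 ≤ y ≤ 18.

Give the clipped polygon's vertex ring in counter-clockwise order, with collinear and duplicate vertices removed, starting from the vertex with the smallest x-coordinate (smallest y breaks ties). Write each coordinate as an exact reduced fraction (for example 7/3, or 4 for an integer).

1. After x ≥ 2: [(2,359/18) (2,16) (4,8) (15,4) (19,6) (19,19)]
2. After x ≤ 11: [(11,175/9) (2,359/18) (2,16) (4,8) (11,60/11)]
3. After y ≥ 9: [(11,9) (11,175/9) (2,359/18) (2,16) (15/4,9)]
4. After y ≤ 18: [(11,9) (11,18) (2,18) (2,16) (15/4,9)]
5. Canonical ring: [(2,16) (15/4,9) (11,9) (11,18) (2,18)]

Clipped polygon: [(2,16) (15/4,9) (11,9) (11,18) (2,18)]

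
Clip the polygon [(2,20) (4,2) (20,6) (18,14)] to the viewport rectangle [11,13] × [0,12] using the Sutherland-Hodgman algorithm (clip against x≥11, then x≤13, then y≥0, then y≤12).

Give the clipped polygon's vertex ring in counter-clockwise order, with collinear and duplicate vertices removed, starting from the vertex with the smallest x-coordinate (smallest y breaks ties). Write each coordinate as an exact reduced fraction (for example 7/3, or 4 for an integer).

Clipped polygon: [(11,15/4) (13,17/4) (13,12) (11,12)]

1. After x ≥ 11: [(11,133/8) (11,15/4) (20,6) (18,14)]
2. After x ≤ 13: [(13,127/8) (11,133/8) (11,15/4) (13,17/4)]
3. After y ≥ 0: [(13,127/8) (11,133/8) (11,15/4) (13,17/4)]
4. After y ≤ 12: [(13,12) (11,12) (11,15/4) (13,17/4)]
5. Canonical ring: [(11,15/4) (13,17/4) (13,12) (11,12)]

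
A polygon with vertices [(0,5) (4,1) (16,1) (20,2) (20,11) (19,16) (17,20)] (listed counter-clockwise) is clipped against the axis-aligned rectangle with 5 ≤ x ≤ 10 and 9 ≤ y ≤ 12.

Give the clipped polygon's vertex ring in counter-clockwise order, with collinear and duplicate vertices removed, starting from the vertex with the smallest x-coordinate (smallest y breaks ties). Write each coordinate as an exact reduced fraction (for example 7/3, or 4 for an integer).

1. After x ≥ 5: [(5,160/17) (5,1) (16,1) (20,2) (20,11) (19,16) (17,20)]
2. After x ≤ 10: [(10,235/17) (5,160/17) (5,1) (10,1)]
3. After y ≥ 9: [(10,9) (10,235/17) (5,160/17) (5,9)]
4. After y ≤ 12: [(10,9) (10,12) (119/15,12) (5,160/17) (5,9)]
5. Canonical ring: [(5,9) (10,9) (10,12) (119/15,12) (5,160/17)]

Clipped polygon: [(5,9) (10,9) (10,12) (119/15,12) (5,160/17)]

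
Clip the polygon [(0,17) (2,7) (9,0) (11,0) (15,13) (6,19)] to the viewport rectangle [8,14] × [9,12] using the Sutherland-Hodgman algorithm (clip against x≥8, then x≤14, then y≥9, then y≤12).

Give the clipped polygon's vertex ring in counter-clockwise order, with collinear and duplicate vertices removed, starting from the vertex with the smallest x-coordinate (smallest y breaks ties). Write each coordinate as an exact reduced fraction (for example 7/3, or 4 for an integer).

Clipped polygon: [(8,9) (179/13,9) (14,39/4) (14,12) (8,12)]

1. After x ≥ 8: [(8,1) (9,0) (11,0) (15,13) (8,53/3)]
2. After x ≤ 14: [(8,1) (9,0) (11,0) (14,39/4) (14,41/3) (8,53/3)]
3. After y ≥ 9: [(8,9) (179/13,9) (14,39/4) (14,41/3) (8,53/3)]
4. After y ≤ 12: [(8,12) (8,9) (179/13,9) (14,39/4) (14,12)]
5. Canonical ring: [(8,9) (179/13,9) (14,39/4) (14,12) (8,12)]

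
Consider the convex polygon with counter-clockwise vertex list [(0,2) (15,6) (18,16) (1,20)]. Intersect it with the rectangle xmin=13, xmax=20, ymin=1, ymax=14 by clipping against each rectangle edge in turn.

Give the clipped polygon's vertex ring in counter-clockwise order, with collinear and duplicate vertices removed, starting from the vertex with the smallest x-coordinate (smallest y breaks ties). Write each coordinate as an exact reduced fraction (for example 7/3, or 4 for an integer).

Clipped polygon: [(13,82/15) (15,6) (87/5,14) (13,14)]

1. After x ≥ 13: [(13,82/15) (15,6) (18,16) (13,292/17)]
2. After x ≤ 20: [(13,82/15) (15,6) (18,16) (13,292/17)]
3. After y ≥ 1: [(13,82/15) (15,6) (18,16) (13,292/17)]
4. After y ≤ 14: [(13,14) (13,82/15) (15,6) (87/5,14)]
5. Canonical ring: [(13,82/15) (15,6) (87/5,14) (13,14)]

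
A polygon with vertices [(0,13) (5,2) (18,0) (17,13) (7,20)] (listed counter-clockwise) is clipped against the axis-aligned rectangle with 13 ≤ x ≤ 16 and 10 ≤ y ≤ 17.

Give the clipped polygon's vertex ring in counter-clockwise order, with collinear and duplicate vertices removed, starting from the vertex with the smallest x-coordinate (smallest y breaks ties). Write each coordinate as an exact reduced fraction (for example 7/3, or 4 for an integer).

Clipped polygon: [(13,10) (16,10) (16,137/10) (13,79/5)]

1. After x ≥ 13: [(13,10/13) (18,0) (17,13) (13,79/5)]
2. After x ≤ 16: [(13,10/13) (16,4/13) (16,137/10) (13,79/5)]
3. After y ≥ 10: [(13,10) (16,10) (16,137/10) (13,79/5)]
4. After y ≤ 17: [(13,10) (16,10) (16,137/10) (13,79/5)]
5. Canonical ring: [(13,10) (16,10) (16,137/10) (13,79/5)]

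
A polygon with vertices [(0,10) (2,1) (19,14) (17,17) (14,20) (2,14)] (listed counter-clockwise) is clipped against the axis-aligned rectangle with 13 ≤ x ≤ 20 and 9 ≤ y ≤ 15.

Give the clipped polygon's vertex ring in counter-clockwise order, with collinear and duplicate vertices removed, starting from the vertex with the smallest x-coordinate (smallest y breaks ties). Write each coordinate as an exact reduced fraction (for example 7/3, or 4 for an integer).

Clipped polygon: [(13,160/17) (19,14) (55/3,15) (13,15)]

1. After x ≥ 13: [(13,160/17) (19,14) (17,17) (14,20) (13,39/2)]
2. After x ≤ 20: [(13,160/17) (19,14) (17,17) (14,20) (13,39/2)]
3. After y ≥ 9: [(13,160/17) (19,14) (17,17) (14,20) (13,39/2)]
4. After y ≤ 15: [(13,15) (13,160/17) (19,14) (55/3,15)]
5. Canonical ring: [(13,160/17) (19,14) (55/3,15) (13,15)]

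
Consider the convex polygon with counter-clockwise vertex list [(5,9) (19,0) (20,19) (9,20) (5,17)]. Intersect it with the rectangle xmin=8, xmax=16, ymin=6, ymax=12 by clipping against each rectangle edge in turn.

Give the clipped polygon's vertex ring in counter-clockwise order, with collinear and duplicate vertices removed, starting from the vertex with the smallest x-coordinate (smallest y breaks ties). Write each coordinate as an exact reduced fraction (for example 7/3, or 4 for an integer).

Clipped polygon: [(8,99/14) (29/3,6) (16,6) (16,12) (8,12)]

1. After x ≥ 8: [(8,99/14) (19,0) (20,19) (9,20) (8,77/4)]
2. After x ≤ 16: [(8,99/14) (16,27/14) (16,213/11) (9,20) (8,77/4)]
3. After y ≥ 6: [(8,99/14) (29/3,6) (16,6) (16,213/11) (9,20) (8,77/4)]
4. After y ≤ 12: [(8,12) (8,99/14) (29/3,6) (16,6) (16,12)]
5. Canonical ring: [(8,99/14) (29/3,6) (16,6) (16,12) (8,12)]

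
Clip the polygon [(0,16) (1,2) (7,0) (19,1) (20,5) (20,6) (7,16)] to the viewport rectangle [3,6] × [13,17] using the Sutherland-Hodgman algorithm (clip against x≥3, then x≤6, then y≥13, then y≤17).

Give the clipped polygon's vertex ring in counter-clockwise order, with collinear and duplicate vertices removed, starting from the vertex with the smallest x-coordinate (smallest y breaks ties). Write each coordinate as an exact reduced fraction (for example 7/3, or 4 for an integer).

1. After x ≥ 3: [(3,16) (3,4/3) (7,0) (19,1) (20,5) (20,6) (7,16)]
2. After x ≤ 6: [(6,16) (3,16) (3,4/3) (6,1/3)]
3. After y ≥ 13: [(6,13) (6,16) (3,16) (3,13)]
4. After y ≤ 17: [(6,13) (6,16) (3,16) (3,13)]
5. Canonical ring: [(3,13) (6,13) (6,16) (3,16)]

Clipped polygon: [(3,13) (6,13) (6,16) (3,16)]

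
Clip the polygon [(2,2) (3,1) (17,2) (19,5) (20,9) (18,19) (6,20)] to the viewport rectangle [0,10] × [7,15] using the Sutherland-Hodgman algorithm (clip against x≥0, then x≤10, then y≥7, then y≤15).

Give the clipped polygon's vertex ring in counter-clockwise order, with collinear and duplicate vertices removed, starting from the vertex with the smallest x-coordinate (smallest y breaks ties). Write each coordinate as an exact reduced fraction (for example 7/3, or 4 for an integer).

1. After x ≥ 0: [(2,2) (3,1) (17,2) (19,5) (20,9) (18,19) (6,20)]
2. After x ≤ 10: [(2,2) (3,1) (10,3/2) (10,59/3) (6,20)]
3. After y ≥ 7: [(28/9,7) (10,7) (10,59/3) (6,20)]
4. After y ≤ 15: [(44/9,15) (28/9,7) (10,7) (10,15)]
5. Canonical ring: [(28/9,7) (10,7) (10,15) (44/9,15)]

Clipped polygon: [(28/9,7) (10,7) (10,15) (44/9,15)]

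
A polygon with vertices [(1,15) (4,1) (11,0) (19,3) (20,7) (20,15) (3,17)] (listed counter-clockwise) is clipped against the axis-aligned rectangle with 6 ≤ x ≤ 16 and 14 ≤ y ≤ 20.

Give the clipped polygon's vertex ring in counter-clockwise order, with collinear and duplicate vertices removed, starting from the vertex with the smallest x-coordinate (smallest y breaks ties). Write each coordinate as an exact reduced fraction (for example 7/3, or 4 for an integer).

Clipped polygon: [(6,14) (16,14) (16,263/17) (6,283/17)]

1. After x ≥ 6: [(6,5/7) (11,0) (19,3) (20,7) (20,15) (6,283/17)]
2. After x ≤ 16: [(6,5/7) (11,0) (16,15/8) (16,263/17) (6,283/17)]
3. After y ≥ 14: [(6,14) (16,14) (16,263/17) (6,283/17)]
4. After y ≤ 20: [(6,14) (16,14) (16,263/17) (6,283/17)]
5. Canonical ring: [(6,14) (16,14) (16,263/17) (6,283/17)]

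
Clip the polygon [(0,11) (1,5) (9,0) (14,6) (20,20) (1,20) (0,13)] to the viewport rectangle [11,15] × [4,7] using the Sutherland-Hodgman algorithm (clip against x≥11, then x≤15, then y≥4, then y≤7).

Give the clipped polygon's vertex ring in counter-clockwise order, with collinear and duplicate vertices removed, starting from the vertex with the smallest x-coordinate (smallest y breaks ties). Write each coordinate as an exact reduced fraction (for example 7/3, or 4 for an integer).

1. After x ≥ 11: [(11,12/5) (14,6) (20,20) (11,20)]
2. After x ≤ 15: [(11,12/5) (14,6) (15,25/3) (15,20) (11,20)]
3. After y ≥ 4: [(11,4) (37/3,4) (14,6) (15,25/3) (15,20) (11,20)]
4. After y ≤ 7: [(11,7) (11,4) (37/3,4) (14,6) (101/7,7)]
5. Canonical ring: [(11,4) (37/3,4) (14,6) (101/7,7) (11,7)]

Clipped polygon: [(11,4) (37/3,4) (14,6) (101/7,7) (11,7)]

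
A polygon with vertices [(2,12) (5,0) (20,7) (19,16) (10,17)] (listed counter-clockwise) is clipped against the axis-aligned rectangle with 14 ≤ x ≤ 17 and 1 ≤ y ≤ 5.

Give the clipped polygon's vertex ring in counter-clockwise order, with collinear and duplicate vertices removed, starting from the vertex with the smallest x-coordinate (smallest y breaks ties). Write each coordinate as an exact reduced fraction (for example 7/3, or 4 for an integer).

Clipped polygon: [(14,21/5) (110/7,5) (14,5)]

1. After x ≥ 14: [(14,21/5) (20,7) (19,16) (14,149/9)]
2. After x ≤ 17: [(14,21/5) (17,28/5) (17,146/9) (14,149/9)]
3. After y ≥ 1: [(14,21/5) (17,28/5) (17,146/9) (14,149/9)]
4. After y ≤ 5: [(14,5) (14,21/5) (110/7,5)]
5. Canonical ring: [(14,21/5) (110/7,5) (14,5)]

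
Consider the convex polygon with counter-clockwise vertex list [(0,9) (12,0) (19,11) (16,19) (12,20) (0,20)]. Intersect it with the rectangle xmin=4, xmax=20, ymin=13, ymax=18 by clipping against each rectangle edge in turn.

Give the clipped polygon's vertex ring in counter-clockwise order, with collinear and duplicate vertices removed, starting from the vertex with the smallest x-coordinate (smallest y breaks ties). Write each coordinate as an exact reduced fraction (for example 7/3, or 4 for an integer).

Clipped polygon: [(4,13) (73/4,13) (131/8,18) (4,18)]

1. After x ≥ 4: [(4,6) (12,0) (19,11) (16,19) (12,20) (4,20)]
2. After x ≤ 20: [(4,6) (12,0) (19,11) (16,19) (12,20) (4,20)]
3. After y ≥ 13: [(4,13) (73/4,13) (16,19) (12,20) (4,20)]
4. After y ≤ 18: [(4,18) (4,13) (73/4,13) (131/8,18)]
5. Canonical ring: [(4,13) (73/4,13) (131/8,18) (4,18)]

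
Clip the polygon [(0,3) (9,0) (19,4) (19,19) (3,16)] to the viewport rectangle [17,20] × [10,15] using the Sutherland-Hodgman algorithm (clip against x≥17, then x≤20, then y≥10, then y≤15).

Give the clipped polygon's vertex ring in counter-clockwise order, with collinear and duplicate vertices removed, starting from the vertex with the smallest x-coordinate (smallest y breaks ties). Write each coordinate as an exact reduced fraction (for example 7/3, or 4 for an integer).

1. After x ≥ 17: [(17,16/5) (19,4) (19,19) (17,149/8)]
2. After x ≤ 20: [(17,16/5) (19,4) (19,19) (17,149/8)]
3. After y ≥ 10: [(17,10) (19,10) (19,19) (17,149/8)]
4. After y ≤ 15: [(17,15) (17,10) (19,10) (19,15)]
5. Canonical ring: [(17,10) (19,10) (19,15) (17,15)]

Clipped polygon: [(17,10) (19,10) (19,15) (17,15)]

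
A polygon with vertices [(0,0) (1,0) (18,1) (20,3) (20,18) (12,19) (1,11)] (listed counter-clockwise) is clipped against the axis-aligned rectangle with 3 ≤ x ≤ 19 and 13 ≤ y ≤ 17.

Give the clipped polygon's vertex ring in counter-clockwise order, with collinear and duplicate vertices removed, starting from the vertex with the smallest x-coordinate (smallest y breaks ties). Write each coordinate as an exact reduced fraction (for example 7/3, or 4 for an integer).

1. After x ≥ 3: [(3,2/17) (18,1) (20,3) (20,18) (12,19) (3,137/11)]
2. After x ≤ 19: [(3,2/17) (18,1) (19,2) (19,145/8) (12,19) (3,137/11)]
3. After y ≥ 13: [(19,13) (19,145/8) (12,19) (15/4,13)]
4. After y ≤ 17: [(19,13) (19,17) (37/4,17) (15/4,13)]
5. Canonical ring: [(15/4,13) (19,13) (19,17) (37/4,17)]

Clipped polygon: [(15/4,13) (19,13) (19,17) (37/4,17)]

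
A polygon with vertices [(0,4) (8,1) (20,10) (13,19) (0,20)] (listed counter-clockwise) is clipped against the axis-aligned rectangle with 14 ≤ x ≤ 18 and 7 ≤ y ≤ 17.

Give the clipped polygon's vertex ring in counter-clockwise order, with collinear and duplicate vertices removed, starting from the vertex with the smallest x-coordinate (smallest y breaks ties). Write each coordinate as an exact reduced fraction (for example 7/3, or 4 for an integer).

1. After x ≥ 14: [(14,11/2) (20,10) (14,124/7)]
2. After x ≤ 18: [(14,11/2) (18,17/2) (18,88/7) (14,124/7)]
3. After y ≥ 7: [(14,7) (16,7) (18,17/2) (18,88/7) (14,124/7)]
4. After y ≤ 17: [(14,17) (14,7) (16,7) (18,17/2) (18,88/7) (131/9,17)]
5. Canonical ring: [(14,7) (16,7) (18,17/2) (18,88/7) (131/9,17) (14,17)]

Clipped polygon: [(14,7) (16,7) (18,17/2) (18,88/7) (131/9,17) (14,17)]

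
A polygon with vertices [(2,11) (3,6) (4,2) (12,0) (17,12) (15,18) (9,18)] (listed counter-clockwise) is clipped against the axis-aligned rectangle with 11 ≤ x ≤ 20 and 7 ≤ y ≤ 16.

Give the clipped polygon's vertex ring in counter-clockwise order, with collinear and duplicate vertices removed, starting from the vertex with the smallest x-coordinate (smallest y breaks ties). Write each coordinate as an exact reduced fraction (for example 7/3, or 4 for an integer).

1. After x ≥ 11: [(11,1/4) (12,0) (17,12) (15,18) (11,18)]
2. After x ≤ 20: [(11,1/4) (12,0) (17,12) (15,18) (11,18)]
3. After y ≥ 7: [(11,7) (179/12,7) (17,12) (15,18) (11,18)]
4. After y ≤ 16: [(11,16) (11,7) (179/12,7) (17,12) (47/3,16)]
5. Canonical ring: [(11,7) (179/12,7) (17,12) (47/3,16) (11,16)]

Clipped polygon: [(11,7) (179/12,7) (17,12) (47/3,16) (11,16)]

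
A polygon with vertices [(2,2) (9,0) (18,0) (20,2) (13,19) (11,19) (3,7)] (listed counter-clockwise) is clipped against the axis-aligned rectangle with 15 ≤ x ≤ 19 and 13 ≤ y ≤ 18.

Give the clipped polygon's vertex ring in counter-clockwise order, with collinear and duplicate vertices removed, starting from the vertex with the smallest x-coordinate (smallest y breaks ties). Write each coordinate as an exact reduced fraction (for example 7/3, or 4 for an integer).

1. After x ≥ 15: [(15,0) (18,0) (20,2) (15,99/7)]
2. After x ≤ 19: [(15,0) (18,0) (19,1) (19,31/7) (15,99/7)]
3. After y ≥ 13: [(15,13) (263/17,13) (15,99/7)]
4. After y ≤ 18: [(15,13) (263/17,13) (15,99/7)]
5. Canonical ring: [(15,13) (263/17,13) (15,99/7)]

Clipped polygon: [(15,13) (263/17,13) (15,99/7)]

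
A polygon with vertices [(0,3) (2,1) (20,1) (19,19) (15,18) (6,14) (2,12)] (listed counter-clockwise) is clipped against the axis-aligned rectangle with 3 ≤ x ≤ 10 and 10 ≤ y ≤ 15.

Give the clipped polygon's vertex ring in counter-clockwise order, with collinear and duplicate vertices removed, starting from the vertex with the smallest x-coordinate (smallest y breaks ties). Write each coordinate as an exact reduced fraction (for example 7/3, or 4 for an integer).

1. After x ≥ 3: [(3,1) (20,1) (19,19) (15,18) (6,14) (3,25/2)]
2. After x ≤ 10: [(3,1) (10,1) (10,142/9) (6,14) (3,25/2)]
3. After y ≥ 10: [(3,10) (10,10) (10,142/9) (6,14) (3,25/2)]
4. After y ≤ 15: [(3,10) (10,10) (10,15) (33/4,15) (6,14) (3,25/2)]
5. Canonical ring: [(3,10) (10,10) (10,15) (33/4,15) (6,14) (3,25/2)]

Clipped polygon: [(3,10) (10,10) (10,15) (33/4,15) (6,14) (3,25/2)]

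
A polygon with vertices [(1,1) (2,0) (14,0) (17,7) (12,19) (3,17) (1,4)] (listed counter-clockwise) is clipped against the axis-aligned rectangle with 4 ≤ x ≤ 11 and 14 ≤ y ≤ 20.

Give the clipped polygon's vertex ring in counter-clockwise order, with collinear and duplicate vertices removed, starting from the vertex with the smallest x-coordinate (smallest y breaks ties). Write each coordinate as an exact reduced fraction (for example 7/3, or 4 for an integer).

Clipped polygon: [(4,14) (11,14) (11,169/9) (4,155/9)]

1. After x ≥ 4: [(4,0) (14,0) (17,7) (12,19) (4,155/9)]
2. After x ≤ 11: [(4,0) (11,0) (11,169/9) (4,155/9)]
3. After y ≥ 14: [(4,14) (11,14) (11,169/9) (4,155/9)]
4. After y ≤ 20: [(4,14) (11,14) (11,169/9) (4,155/9)]
5. Canonical ring: [(4,14) (11,14) (11,169/9) (4,155/9)]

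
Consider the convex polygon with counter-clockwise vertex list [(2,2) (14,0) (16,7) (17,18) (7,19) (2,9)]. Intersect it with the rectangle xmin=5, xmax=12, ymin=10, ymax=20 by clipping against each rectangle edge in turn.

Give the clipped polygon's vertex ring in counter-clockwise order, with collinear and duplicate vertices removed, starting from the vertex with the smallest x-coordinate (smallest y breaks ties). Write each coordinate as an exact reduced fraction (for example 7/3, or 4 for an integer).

1. After x ≥ 5: [(5,3/2) (14,0) (16,7) (17,18) (7,19) (5,15)]
2. After x ≤ 12: [(5,3/2) (12,1/3) (12,37/2) (7,19) (5,15)]
3. After y ≥ 10: [(5,10) (12,10) (12,37/2) (7,19) (5,15)]
4. After y ≤ 20: [(5,10) (12,10) (12,37/2) (7,19) (5,15)]
5. Canonical ring: [(5,10) (12,10) (12,37/2) (7,19) (5,15)]

Clipped polygon: [(5,10) (12,10) (12,37/2) (7,19) (5,15)]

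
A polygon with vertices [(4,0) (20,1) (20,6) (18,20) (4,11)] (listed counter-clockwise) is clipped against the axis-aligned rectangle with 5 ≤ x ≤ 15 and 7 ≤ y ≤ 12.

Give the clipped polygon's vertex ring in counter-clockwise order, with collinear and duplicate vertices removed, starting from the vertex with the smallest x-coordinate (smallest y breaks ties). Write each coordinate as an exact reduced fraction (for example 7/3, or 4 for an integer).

Clipped polygon: [(5,7) (15,7) (15,12) (50/9,12) (5,163/14)]

1. After x ≥ 5: [(5,1/16) (20,1) (20,6) (18,20) (5,163/14)]
2. After x ≤ 15: [(5,1/16) (15,11/16) (15,253/14) (5,163/14)]
3. After y ≥ 7: [(5,7) (15,7) (15,253/14) (5,163/14)]
4. After y ≤ 12: [(5,7) (15,7) (15,12) (50/9,12) (5,163/14)]
5. Canonical ring: [(5,7) (15,7) (15,12) (50/9,12) (5,163/14)]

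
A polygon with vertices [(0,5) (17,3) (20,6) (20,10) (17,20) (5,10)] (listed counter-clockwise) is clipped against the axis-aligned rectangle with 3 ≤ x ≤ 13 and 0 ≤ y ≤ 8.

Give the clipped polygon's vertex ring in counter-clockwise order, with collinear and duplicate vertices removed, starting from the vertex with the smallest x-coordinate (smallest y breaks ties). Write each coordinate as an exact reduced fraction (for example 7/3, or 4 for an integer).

Clipped polygon: [(3,79/17) (13,59/17) (13,8) (3,8)]

1. After x ≥ 3: [(3,8) (3,79/17) (17,3) (20,6) (20,10) (17,20) (5,10)]
2. After x ≤ 13: [(3,8) (3,79/17) (13,59/17) (13,50/3) (5,10)]
3. After y ≥ 0: [(3,8) (3,79/17) (13,59/17) (13,50/3) (5,10)]
4. After y ≤ 8: [(3,8) (3,8) (3,79/17) (13,59/17) (13,8)]
5. Canonical ring: [(3,79/17) (13,59/17) (13,8) (3,8)]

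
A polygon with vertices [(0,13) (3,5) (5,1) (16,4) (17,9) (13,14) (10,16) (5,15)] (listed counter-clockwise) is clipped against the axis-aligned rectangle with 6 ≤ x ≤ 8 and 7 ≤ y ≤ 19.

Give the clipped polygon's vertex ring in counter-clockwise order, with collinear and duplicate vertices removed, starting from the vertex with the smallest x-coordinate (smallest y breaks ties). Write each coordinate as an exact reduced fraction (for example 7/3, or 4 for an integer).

1. After x ≥ 6: [(6,14/11) (16,4) (17,9) (13,14) (10,16) (6,76/5)]
2. After x ≤ 8: [(6,14/11) (8,20/11) (8,78/5) (6,76/5)]
3. After y ≥ 7: [(6,7) (8,7) (8,78/5) (6,76/5)]
4. After y ≤ 19: [(6,7) (8,7) (8,78/5) (6,76/5)]
5. Canonical ring: [(6,7) (8,7) (8,78/5) (6,76/5)]

Clipped polygon: [(6,7) (8,7) (8,78/5) (6,76/5)]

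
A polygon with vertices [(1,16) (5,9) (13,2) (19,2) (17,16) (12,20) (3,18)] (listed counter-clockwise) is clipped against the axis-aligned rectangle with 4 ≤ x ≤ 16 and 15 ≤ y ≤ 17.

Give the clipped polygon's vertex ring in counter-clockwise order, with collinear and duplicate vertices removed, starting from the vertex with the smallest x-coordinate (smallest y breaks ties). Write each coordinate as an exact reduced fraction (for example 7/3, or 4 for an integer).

Clipped polygon: [(4,15) (16,15) (16,84/5) (63/4,17) (4,17)]

1. After x ≥ 4: [(4,43/4) (5,9) (13,2) (19,2) (17,16) (12,20) (4,164/9)]
2. After x ≤ 16: [(4,43/4) (5,9) (13,2) (16,2) (16,84/5) (12,20) (4,164/9)]
3. After y ≥ 15: [(4,15) (16,15) (16,84/5) (12,20) (4,164/9)]
4. After y ≤ 17: [(4,17) (4,15) (16,15) (16,84/5) (63/4,17)]
5. Canonical ring: [(4,15) (16,15) (16,84/5) (63/4,17) (4,17)]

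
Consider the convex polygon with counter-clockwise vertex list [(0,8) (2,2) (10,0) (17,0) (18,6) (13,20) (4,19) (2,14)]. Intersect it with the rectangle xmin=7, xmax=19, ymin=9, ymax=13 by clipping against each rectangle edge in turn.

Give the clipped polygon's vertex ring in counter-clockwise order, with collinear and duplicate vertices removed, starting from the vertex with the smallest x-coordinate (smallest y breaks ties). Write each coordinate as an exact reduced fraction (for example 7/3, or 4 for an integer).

1. After x ≥ 7: [(7,3/4) (10,0) (17,0) (18,6) (13,20) (7,58/3)]
2. After x ≤ 19: [(7,3/4) (10,0) (17,0) (18,6) (13,20) (7,58/3)]
3. After y ≥ 9: [(7,9) (237/14,9) (13,20) (7,58/3)]
4. After y ≤ 13: [(7,13) (7,9) (237/14,9) (31/2,13)]
5. Canonical ring: [(7,9) (237/14,9) (31/2,13) (7,13)]

Clipped polygon: [(7,9) (237/14,9) (31/2,13) (7,13)]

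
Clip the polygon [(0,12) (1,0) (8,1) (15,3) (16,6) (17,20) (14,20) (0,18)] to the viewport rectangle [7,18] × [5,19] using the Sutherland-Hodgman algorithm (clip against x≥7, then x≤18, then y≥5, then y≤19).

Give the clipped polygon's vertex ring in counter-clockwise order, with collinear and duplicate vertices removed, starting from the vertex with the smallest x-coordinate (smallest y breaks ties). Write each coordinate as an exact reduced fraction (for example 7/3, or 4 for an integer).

1. After x ≥ 7: [(7,6/7) (8,1) (15,3) (16,6) (17,20) (14,20) (7,19)]
2. After x ≤ 18: [(7,6/7) (8,1) (15,3) (16,6) (17,20) (14,20) (7,19)]
3. After y ≥ 5: [(7,5) (47/3,5) (16,6) (17,20) (14,20) (7,19)]
4. After y ≤ 19: [(7,5) (47/3,5) (16,6) (237/14,19) (7,19) (7,19)]
5. Canonical ring: [(7,5) (47/3,5) (16,6) (237/14,19) (7,19)]

Clipped polygon: [(7,5) (47/3,5) (16,6) (237/14,19) (7,19)]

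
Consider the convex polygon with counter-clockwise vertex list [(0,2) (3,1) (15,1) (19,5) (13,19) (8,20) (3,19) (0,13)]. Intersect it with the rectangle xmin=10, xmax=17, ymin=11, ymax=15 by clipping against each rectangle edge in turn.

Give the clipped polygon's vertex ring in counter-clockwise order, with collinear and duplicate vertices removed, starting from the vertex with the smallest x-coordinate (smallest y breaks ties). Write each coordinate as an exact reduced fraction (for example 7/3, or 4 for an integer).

Clipped polygon: [(10,11) (115/7,11) (103/7,15) (10,15)]

1. After x ≥ 10: [(10,1) (15,1) (19,5) (13,19) (10,98/5)]
2. After x ≤ 17: [(10,1) (15,1) (17,3) (17,29/3) (13,19) (10,98/5)]
3. After y ≥ 11: [(10,11) (115/7,11) (13,19) (10,98/5)]
4. After y ≤ 15: [(10,15) (10,11) (115/7,11) (103/7,15)]
5. Canonical ring: [(10,11) (115/7,11) (103/7,15) (10,15)]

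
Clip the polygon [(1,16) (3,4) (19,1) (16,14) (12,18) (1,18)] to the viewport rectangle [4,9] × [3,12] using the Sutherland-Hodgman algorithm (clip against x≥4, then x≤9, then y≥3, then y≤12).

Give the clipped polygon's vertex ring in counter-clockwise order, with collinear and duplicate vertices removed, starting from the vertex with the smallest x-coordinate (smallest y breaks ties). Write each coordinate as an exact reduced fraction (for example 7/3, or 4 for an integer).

1. After x ≥ 4: [(4,61/16) (19,1) (16,14) (12,18) (4,18)]
2. After x ≤ 9: [(4,61/16) (9,23/8) (9,18) (4,18)]
3. After y ≥ 3: [(4,61/16) (25/3,3) (9,3) (9,18) (4,18)]
4. After y ≤ 12: [(4,12) (4,61/16) (25/3,3) (9,3) (9,12)]
5. Canonical ring: [(4,61/16) (25/3,3) (9,3) (9,12) (4,12)]

Clipped polygon: [(4,61/16) (25/3,3) (9,3) (9,12) (4,12)]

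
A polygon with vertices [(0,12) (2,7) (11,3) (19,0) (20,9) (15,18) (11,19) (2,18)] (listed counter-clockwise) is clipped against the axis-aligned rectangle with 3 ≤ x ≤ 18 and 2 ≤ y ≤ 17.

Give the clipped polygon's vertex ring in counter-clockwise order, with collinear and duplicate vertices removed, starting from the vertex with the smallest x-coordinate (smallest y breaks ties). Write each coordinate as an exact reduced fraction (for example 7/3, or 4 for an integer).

Clipped polygon: [(3,59/9) (11,3) (41/3,2) (18,2) (18,63/5) (140/9,17) (3,17)]

1. After x ≥ 3: [(3,59/9) (11,3) (19,0) (20,9) (15,18) (11,19) (3,163/9)]
2. After x ≤ 18: [(3,59/9) (11,3) (18,3/8) (18,63/5) (15,18) (11,19) (3,163/9)]
3. After y ≥ 2: [(3,59/9) (11,3) (41/3,2) (18,2) (18,63/5) (15,18) (11,19) (3,163/9)]
4. After y ≤ 17: [(3,17) (3,59/9) (11,3) (41/3,2) (18,2) (18,63/5) (140/9,17)]
5. Canonical ring: [(3,59/9) (11,3) (41/3,2) (18,2) (18,63/5) (140/9,17) (3,17)]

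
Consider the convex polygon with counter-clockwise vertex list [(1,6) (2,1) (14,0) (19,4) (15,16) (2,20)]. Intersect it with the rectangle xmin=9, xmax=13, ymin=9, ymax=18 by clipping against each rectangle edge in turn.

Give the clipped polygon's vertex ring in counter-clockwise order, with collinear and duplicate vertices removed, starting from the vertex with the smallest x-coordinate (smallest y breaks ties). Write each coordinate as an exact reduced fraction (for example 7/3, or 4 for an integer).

1. After x ≥ 9: [(9,5/12) (14,0) (19,4) (15,16) (9,232/13)]
2. After x ≤ 13: [(9,5/12) (13,1/12) (13,216/13) (9,232/13)]
3. After y ≥ 9: [(9,9) (13,9) (13,216/13) (9,232/13)]
4. After y ≤ 18: [(9,9) (13,9) (13,216/13) (9,232/13)]
5. Canonical ring: [(9,9) (13,9) (13,216/13) (9,232/13)]

Clipped polygon: [(9,9) (13,9) (13,216/13) (9,232/13)]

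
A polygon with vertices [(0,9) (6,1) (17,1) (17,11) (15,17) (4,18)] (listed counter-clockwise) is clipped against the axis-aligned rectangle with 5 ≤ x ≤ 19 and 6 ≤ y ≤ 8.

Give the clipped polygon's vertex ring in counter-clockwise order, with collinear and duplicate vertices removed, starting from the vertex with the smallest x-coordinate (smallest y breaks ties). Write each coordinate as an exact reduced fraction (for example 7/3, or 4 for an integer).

1. After x ≥ 5: [(5,7/3) (6,1) (17,1) (17,11) (15,17) (5,197/11)]
2. After x ≤ 19: [(5,7/3) (6,1) (17,1) (17,11) (15,17) (5,197/11)]
3. After y ≥ 6: [(5,6) (17,6) (17,11) (15,17) (5,197/11)]
4. After y ≤ 8: [(5,8) (5,6) (17,6) (17,8)]
5. Canonical ring: [(5,6) (17,6) (17,8) (5,8)]

Clipped polygon: [(5,6) (17,6) (17,8) (5,8)]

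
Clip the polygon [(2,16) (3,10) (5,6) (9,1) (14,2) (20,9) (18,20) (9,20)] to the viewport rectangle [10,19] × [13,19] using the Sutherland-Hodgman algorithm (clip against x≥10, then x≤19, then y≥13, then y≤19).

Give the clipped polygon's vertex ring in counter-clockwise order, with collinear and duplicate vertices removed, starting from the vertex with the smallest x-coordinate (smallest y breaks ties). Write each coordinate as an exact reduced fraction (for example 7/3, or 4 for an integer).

Clipped polygon: [(10,13) (19,13) (19,29/2) (200/11,19) (10,19)]

1. After x ≥ 10: [(10,6/5) (14,2) (20,9) (18,20) (10,20)]
2. After x ≤ 19: [(10,6/5) (14,2) (19,47/6) (19,29/2) (18,20) (10,20)]
3. After y ≥ 13: [(10,13) (19,13) (19,29/2) (18,20) (10,20)]
4. After y ≤ 19: [(10,19) (10,13) (19,13) (19,29/2) (200/11,19)]
5. Canonical ring: [(10,13) (19,13) (19,29/2) (200/11,19) (10,19)]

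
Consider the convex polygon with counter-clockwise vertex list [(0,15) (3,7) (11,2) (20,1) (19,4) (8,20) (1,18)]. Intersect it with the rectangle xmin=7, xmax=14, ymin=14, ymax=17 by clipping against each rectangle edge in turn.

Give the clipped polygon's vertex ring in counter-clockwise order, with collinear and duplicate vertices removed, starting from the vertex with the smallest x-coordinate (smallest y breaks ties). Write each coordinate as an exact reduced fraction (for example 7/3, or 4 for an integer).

1. After x ≥ 7: [(7,9/2) (11,2) (20,1) (19,4) (8,20) (7,138/7)]
2. After x ≤ 14: [(7,9/2) (11,2) (14,5/3) (14,124/11) (8,20) (7,138/7)]
3. After y ≥ 14: [(7,14) (97/8,14) (8,20) (7,138/7)]
4. After y ≤ 17: [(7,17) (7,14) (97/8,14) (161/16,17)]
5. Canonical ring: [(7,14) (97/8,14) (161/16,17) (7,17)]

Clipped polygon: [(7,14) (97/8,14) (161/16,17) (7,17)]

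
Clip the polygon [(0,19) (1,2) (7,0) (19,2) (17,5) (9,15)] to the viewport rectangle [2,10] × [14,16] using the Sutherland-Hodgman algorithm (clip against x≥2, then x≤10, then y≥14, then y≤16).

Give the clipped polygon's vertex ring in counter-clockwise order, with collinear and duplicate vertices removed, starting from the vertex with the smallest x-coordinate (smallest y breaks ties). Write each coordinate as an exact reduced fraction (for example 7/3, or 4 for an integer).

Clipped polygon: [(2,14) (49/5,14) (9,15) (27/4,16) (2,16)]

1. After x ≥ 2: [(2,163/9) (2,5/3) (7,0) (19,2) (17,5) (9,15)]
2. After x ≤ 10: [(2,163/9) (2,5/3) (7,0) (10,1/2) (10,55/4) (9,15)]
3. After y ≥ 14: [(2,163/9) (2,14) (49/5,14) (9,15)]
4. After y ≤ 16: [(27/4,16) (2,16) (2,14) (49/5,14) (9,15)]
5. Canonical ring: [(2,14) (49/5,14) (9,15) (27/4,16) (2,16)]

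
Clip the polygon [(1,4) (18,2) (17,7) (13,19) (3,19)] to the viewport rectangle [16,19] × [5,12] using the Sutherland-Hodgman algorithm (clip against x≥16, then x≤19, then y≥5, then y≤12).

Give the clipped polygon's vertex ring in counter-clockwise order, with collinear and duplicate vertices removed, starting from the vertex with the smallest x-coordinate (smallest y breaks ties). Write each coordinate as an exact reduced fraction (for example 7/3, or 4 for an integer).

Clipped polygon: [(16,5) (87/5,5) (17,7) (16,10)]

1. After x ≥ 16: [(16,38/17) (18,2) (17,7) (16,10)]
2. After x ≤ 19: [(16,38/17) (18,2) (17,7) (16,10)]
3. After y ≥ 5: [(16,5) (87/5,5) (17,7) (16,10)]
4. After y ≤ 12: [(16,5) (87/5,5) (17,7) (16,10)]
5. Canonical ring: [(16,5) (87/5,5) (17,7) (16,10)]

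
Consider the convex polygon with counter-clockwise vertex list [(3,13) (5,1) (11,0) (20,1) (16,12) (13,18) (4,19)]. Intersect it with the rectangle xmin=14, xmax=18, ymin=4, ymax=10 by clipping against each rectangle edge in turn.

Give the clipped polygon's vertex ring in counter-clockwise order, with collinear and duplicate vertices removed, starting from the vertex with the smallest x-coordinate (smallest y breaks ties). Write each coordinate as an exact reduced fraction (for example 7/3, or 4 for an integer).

1. After x ≥ 14: [(14,1/3) (20,1) (16,12) (14,16)]
2. After x ≤ 18: [(14,1/3) (18,7/9) (18,13/2) (16,12) (14,16)]
3. After y ≥ 4: [(14,4) (18,4) (18,13/2) (16,12) (14,16)]
4. After y ≤ 10: [(14,10) (14,4) (18,4) (18,13/2) (184/11,10)]
5. Canonical ring: [(14,4) (18,4) (18,13/2) (184/11,10) (14,10)]

Clipped polygon: [(14,4) (18,4) (18,13/2) (184/11,10) (14,10)]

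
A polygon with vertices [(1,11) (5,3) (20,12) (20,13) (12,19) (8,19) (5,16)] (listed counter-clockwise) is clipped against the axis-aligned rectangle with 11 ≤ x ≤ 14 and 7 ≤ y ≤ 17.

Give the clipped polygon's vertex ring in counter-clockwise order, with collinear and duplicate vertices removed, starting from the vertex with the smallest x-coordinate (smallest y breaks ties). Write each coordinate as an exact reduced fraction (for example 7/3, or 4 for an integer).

1. After x ≥ 11: [(11,33/5) (20,12) (20,13) (12,19) (11,19)]
2. After x ≤ 14: [(11,33/5) (14,42/5) (14,35/2) (12,19) (11,19)]
3. After y ≥ 7: [(11,7) (35/3,7) (14,42/5) (14,35/2) (12,19) (11,19)]
4. After y ≤ 17: [(11,17) (11,7) (35/3,7) (14,42/5) (14,17)]
5. Canonical ring: [(11,7) (35/3,7) (14,42/5) (14,17) (11,17)]

Clipped polygon: [(11,7) (35/3,7) (14,42/5) (14,17) (11,17)]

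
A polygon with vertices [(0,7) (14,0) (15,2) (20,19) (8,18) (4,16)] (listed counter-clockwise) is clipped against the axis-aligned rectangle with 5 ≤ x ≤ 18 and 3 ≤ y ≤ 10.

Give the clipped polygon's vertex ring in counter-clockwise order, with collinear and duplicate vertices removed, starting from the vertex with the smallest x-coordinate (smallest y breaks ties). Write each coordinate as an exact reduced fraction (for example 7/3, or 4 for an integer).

1. After x ≥ 5: [(5,9/2) (14,0) (15,2) (20,19) (8,18) (5,33/2)]
2. After x ≤ 18: [(5,9/2) (14,0) (15,2) (18,61/5) (18,113/6) (8,18) (5,33/2)]
3. After y ≥ 3: [(5,9/2) (8,3) (260/17,3) (18,61/5) (18,113/6) (8,18) (5,33/2)]
4. After y ≤ 10: [(5,10) (5,9/2) (8,3) (260/17,3) (295/17,10)]
5. Canonical ring: [(5,9/2) (8,3) (260/17,3) (295/17,10) (5,10)]

Clipped polygon: [(5,9/2) (8,3) (260/17,3) (295/17,10) (5,10)]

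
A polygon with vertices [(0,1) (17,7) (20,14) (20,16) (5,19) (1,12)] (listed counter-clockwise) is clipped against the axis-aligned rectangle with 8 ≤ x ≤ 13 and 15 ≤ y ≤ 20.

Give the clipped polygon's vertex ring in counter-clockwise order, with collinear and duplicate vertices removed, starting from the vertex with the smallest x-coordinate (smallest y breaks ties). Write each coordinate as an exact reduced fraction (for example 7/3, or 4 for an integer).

1. After x ≥ 8: [(8,65/17) (17,7) (20,14) (20,16) (8,92/5)]
2. After x ≤ 13: [(8,65/17) (13,95/17) (13,87/5) (8,92/5)]
3. After y ≥ 15: [(8,15) (13,15) (13,87/5) (8,92/5)]
4. After y ≤ 20: [(8,15) (13,15) (13,87/5) (8,92/5)]
5. Canonical ring: [(8,15) (13,15) (13,87/5) (8,92/5)]

Clipped polygon: [(8,15) (13,15) (13,87/5) (8,92/5)]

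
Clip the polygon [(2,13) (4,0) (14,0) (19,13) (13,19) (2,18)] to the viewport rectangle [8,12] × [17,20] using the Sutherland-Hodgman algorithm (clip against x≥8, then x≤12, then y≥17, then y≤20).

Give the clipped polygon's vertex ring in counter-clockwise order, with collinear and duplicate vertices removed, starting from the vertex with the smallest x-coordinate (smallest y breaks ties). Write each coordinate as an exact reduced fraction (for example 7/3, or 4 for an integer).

Clipped polygon: [(8,17) (12,17) (12,208/11) (8,204/11)]

1. After x ≥ 8: [(8,0) (14,0) (19,13) (13,19) (8,204/11)]
2. After x ≤ 12: [(8,0) (12,0) (12,208/11) (8,204/11)]
3. After y ≥ 17: [(8,17) (12,17) (12,208/11) (8,204/11)]
4. After y ≤ 20: [(8,17) (12,17) (12,208/11) (8,204/11)]
5. Canonical ring: [(8,17) (12,17) (12,208/11) (8,204/11)]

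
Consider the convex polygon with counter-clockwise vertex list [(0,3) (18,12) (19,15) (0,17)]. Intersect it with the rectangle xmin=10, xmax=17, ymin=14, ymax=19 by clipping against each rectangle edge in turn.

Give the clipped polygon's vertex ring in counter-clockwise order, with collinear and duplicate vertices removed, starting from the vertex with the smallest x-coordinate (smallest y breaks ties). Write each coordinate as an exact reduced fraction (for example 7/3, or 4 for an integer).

1. After x ≥ 10: [(10,8) (18,12) (19,15) (10,303/19)]
2. After x ≤ 17: [(10,8) (17,23/2) (17,289/19) (10,303/19)]
3. After y ≥ 14: [(10,14) (17,14) (17,289/19) (10,303/19)]
4. After y ≤ 19: [(10,14) (17,14) (17,289/19) (10,303/19)]
5. Canonical ring: [(10,14) (17,14) (17,289/19) (10,303/19)]

Clipped polygon: [(10,14) (17,14) (17,289/19) (10,303/19)]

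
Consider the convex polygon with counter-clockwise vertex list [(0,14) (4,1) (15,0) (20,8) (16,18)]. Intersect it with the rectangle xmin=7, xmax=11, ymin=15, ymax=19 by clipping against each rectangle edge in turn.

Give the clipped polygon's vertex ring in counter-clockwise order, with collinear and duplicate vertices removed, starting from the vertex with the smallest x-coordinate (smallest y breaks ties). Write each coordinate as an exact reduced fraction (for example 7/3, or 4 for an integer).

1. After x ≥ 7: [(7,63/4) (7,8/11) (15,0) (20,8) (16,18)]
2. After x ≤ 11: [(11,67/4) (7,63/4) (7,8/11) (11,4/11)]
3. After y ≥ 15: [(11,15) (11,67/4) (7,63/4) (7,15)]
4. After y ≤ 19: [(11,15) (11,67/4) (7,63/4) (7,15)]
5. Canonical ring: [(7,15) (11,15) (11,67/4) (7,63/4)]

Clipped polygon: [(7,15) (11,15) (11,67/4) (7,63/4)]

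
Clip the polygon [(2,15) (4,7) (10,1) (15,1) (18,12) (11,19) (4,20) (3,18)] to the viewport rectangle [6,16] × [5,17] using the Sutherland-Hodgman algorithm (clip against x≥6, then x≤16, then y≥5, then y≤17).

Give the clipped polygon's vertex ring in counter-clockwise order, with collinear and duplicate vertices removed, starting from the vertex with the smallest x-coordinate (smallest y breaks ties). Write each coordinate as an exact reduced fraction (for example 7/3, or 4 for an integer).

1. After x ≥ 6: [(6,5) (10,1) (15,1) (18,12) (11,19) (6,138/7)]
2. After x ≤ 16: [(6,5) (10,1) (15,1) (16,14/3) (16,14) (11,19) (6,138/7)]
3. After y ≥ 5: [(6,5) (6,5) (16,5) (16,14) (11,19) (6,138/7)]
4. After y ≤ 17: [(6,17) (6,5) (6,5) (16,5) (16,14) (13,17)]
5. Canonical ring: [(6,5) (16,5) (16,14) (13,17) (6,17)]

Clipped polygon: [(6,5) (16,5) (16,14) (13,17) (6,17)]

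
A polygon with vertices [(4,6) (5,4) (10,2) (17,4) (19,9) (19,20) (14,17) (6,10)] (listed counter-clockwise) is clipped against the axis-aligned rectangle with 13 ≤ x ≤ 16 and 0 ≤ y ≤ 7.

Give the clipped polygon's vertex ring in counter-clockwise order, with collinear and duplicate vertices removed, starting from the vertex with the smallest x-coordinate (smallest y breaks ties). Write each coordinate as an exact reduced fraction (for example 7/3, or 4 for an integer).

1. After x ≥ 13: [(13,20/7) (17,4) (19,9) (19,20) (14,17) (13,129/8)]
2. After x ≤ 16: [(13,20/7) (16,26/7) (16,91/5) (14,17) (13,129/8)]
3. After y ≥ 0: [(13,20/7) (16,26/7) (16,91/5) (14,17) (13,129/8)]
4. After y ≤ 7: [(13,7) (13,20/7) (16,26/7) (16,7)]
5. Canonical ring: [(13,20/7) (16,26/7) (16,7) (13,7)]

Clipped polygon: [(13,20/7) (16,26/7) (16,7) (13,7)]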